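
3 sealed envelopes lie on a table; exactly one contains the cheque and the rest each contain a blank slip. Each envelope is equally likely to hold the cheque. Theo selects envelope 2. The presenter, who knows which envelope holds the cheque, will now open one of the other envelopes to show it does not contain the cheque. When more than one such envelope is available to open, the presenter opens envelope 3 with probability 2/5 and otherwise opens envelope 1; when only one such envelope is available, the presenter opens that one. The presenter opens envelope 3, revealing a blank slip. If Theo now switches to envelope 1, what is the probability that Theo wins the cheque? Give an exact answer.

Apply Bayes' rule, conditioning on where the cheque actually is.
If it is in envelope 1 (prior 1/3): only envelope 3 is available, probability 1; weight (1/3)·1 = 1/3.
If it is in envelope 2 (prior 1/3): envelope 3 is available, opened with probability 2/5; weight (1/3)·(2/5) = 2/15.
If it is in envelope 3 (prior 1/3): the presenter opened envelope 3, so this case is ruled out; weight (1/3)·0 = 0.
The weights sum to 7/15.
So P(the cheque in envelope 1 | the presenter opened envelope 3) = (1/3) / (7/15) = 5/7.

5/7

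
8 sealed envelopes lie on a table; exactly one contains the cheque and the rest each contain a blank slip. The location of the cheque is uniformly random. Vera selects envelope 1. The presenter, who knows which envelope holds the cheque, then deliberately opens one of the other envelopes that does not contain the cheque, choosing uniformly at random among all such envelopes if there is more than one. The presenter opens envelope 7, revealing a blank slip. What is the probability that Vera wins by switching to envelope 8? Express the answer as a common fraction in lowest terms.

Consider each possible location of the cheque in turn.
If it is in envelope 1 (prior 1/8): the presenter has 7 equally likely choices, so probability 1/7; weight (1/8)·(1/7) = 1/56.
If it is in any of envelopes 2, 3, 4, 5, 6, and 8 (prior 1/8 each): the presenter has 6 equally likely choices, so probability 1/6; weight (1/8)·(1/6) = 1/48 each.
If it is in envelope 7 (prior 1/8): the presenter opened envelope 7, so this case is ruled out; weight (1/8)·0 = 0.
The weights sum to 1/7.
So P(the cheque in envelope 8 | the presenter opened envelope 7) = (1/48) / (1/7) = 7/48.

7/48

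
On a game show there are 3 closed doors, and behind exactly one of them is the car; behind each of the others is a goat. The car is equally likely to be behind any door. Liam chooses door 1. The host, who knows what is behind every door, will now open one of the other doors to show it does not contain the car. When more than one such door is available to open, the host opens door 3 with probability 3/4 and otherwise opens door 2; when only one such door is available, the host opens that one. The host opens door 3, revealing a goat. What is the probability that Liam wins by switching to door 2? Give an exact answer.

Condition on the true location of the car.
If it is behind door 1 (prior 1/3): door 3 is available, opened with probability 3/4; weight (1/3)·(3/4) = 1/4.
If it is behind door 2 (prior 1/3): only door 3 is available, probability 1; weight (1/3)·1 = 1/3.
If it is behind door 3 (prior 1/3): the host opened door 3, so this case is ruled out; weight (1/3)·0 = 0.
The weights sum to 7/12.
So P(the car behind door 2 | the host opened door 3) = (1/3) / (7/12) = 4/7.

4/7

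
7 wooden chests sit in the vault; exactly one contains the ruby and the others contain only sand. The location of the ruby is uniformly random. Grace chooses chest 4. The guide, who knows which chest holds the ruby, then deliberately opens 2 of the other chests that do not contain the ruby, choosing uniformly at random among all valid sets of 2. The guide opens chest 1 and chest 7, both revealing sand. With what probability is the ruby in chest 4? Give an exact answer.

1/7

Apply Bayes' rule, conditioning on where the ruby actually is.
If it is in either of chests 1 and 7 (prior 1/7 each): that chest was opened and seen not to hold the prize — ruled out; weight (1/7)·0 = 0 each.
If it is in any of chests 2, 3, 5, and 6 (prior 1/7 each): the guide has 10 equally likely choices, so probability 1/10; weight (1/7)·(1/10) = 1/70 each.
If it is in chest 4 (prior 1/7): the guide has 15 equally likely choices, so probability 1/15; weight (1/7)·(1/15) = 1/105.
The weights sum to 1/15.
So P(the ruby in chest 4 | the guide opened chest 1 and chest 7) = (1/105) / (1/15) = 1/7.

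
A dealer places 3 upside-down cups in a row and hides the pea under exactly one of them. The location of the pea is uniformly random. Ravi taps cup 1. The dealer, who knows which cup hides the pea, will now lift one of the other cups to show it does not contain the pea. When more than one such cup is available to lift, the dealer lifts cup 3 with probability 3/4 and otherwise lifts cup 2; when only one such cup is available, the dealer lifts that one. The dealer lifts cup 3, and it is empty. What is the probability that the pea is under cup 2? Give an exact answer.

Condition on the true location of the pea.
If it is under cup 1 (prior 1/3): cup 3 is available, opened with probability 3/4; weight (1/3)·(3/4) = 1/4.
If it is under cup 2 (prior 1/3): only cup 3 is available, probability 1; weight (1/3)·1 = 1/3.
If it is under cup 3 (prior 1/3): the dealer opened cup 3, so this case is ruled out; weight (1/3)·0 = 0.
The weights sum to 7/12.
So P(the pea under cup 2 | the dealer opened cup 3) = (1/3) / (7/12) = 4/7.

4/7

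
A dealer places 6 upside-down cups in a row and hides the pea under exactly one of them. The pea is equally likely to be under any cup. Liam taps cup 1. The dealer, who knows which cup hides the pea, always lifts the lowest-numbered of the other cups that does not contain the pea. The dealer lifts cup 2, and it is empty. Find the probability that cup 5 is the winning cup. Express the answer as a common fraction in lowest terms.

Apply Bayes' rule, conditioning on where the pea actually is.
If it is under any of cups 1, 3, 4, 5, and 6 (prior 1/6 each): cup 2 is the lowest-numbered option available, probability 1; weight (1/6)·1 = 1/6 each.
If it is under cup 2 (prior 1/6): the dealer opened cup 2, so this case is ruled out; weight (1/6)·0 = 0.
The weights sum to 5/6.
So P(the pea under cup 5 | the dealer opened cup 2) = (1/6) / (5/6) = 1/5.

1/5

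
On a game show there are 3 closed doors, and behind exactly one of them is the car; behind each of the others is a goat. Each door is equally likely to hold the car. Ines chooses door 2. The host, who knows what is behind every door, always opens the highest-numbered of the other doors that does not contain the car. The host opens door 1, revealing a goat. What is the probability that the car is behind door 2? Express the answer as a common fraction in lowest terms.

Apply Bayes' rule, conditioning on where the car actually is.
If it is behind door 1 (prior 1/3): the host opened door 1, so this case is ruled out; weight (1/3)·0 = 0.
If it is behind door 2 (prior 1/3): the host would have opened door 3 instead, probability 0; weight (1/3)·0 = 0.
If it is behind door 3 (prior 1/3): door 1 is the highest-numbered option available, probability 1; weight (1/3)·1 = 1/3.
The weights sum to 1/3.
So P(the car behind door 2 | the host opened door 1) = 0 / (1/3) = 0.

0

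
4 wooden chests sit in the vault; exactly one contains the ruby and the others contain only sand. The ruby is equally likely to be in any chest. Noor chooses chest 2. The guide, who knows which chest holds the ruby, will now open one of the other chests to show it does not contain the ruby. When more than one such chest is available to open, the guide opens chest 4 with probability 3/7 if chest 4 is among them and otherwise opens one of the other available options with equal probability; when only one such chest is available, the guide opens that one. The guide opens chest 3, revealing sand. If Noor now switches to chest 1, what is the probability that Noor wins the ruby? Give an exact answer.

8/19

Consider each possible location of the ruby in turn.
If it is in chest 1 (prior 1/4): chest 4 is available but not opened, probability 4/7; weight (1/4)·(4/7) = 1/7.
If it is in chest 2 (prior 1/4): chest 4 is available but not opened; chest 3 gets probability (1 − 3/7)/2 = 2/7; weight (1/4)·(2/7) = 1/14.
If it is in chest 3 (prior 1/4): the guide opened chest 3, so this case is ruled out; weight (1/4)·0 = 0.
If it is in chest 4 (prior 1/4): chest 4 holds the prize so is unavailable; the guide chooses uniformly among the 2 others, probability 1/2; weight (1/4)·(1/2) = 1/8.
The weights sum to 19/56.
So P(the ruby in chest 1 | the guide opened chest 3) = (1/7) / (19/56) = 8/19.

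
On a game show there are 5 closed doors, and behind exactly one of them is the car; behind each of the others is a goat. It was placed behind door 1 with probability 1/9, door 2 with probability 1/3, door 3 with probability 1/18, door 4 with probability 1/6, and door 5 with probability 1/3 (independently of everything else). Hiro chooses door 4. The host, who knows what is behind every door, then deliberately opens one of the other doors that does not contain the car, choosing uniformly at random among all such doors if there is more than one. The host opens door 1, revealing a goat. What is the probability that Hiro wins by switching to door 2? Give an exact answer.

Consider each possible location of the car in turn.
If it is behind door 1 (prior 1/9): the host opened door 1, so this case is ruled out; weight (1/9)·0 = 0.
If it is behind either of doors 2 and 5 (prior 1/3 each): the host has 3 equally likely choices, so probability 1/3; weight (1/3)·(1/3) = 1/9 each.
If it is behind door 3 (prior 1/18): the host has 3 equally likely choices, so probability 1/3; weight (1/18)·(1/3) = 1/54.
If it is behind door 4 (prior 1/6): the host has 4 equally likely choices, so probability 1/4; weight (1/6)·(1/4) = 1/24.
The weights sum to 61/216.
So P(the car behind door 2 | the host opened door 1) = (1/9) / (61/216) = 24/61.

24/61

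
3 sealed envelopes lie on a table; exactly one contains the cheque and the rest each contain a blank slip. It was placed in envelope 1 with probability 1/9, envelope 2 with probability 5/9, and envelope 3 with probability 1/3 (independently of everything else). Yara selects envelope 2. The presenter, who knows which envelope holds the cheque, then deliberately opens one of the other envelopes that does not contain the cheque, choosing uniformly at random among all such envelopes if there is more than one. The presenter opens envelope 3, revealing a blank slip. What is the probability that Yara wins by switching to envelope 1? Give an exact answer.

2/7

Condition on the true location of the cheque.
If it is in envelope 1 (prior 1/9): the presenter has no choice, probability 1; weight (1/9)·1 = 1/9.
If it is in envelope 2 (prior 5/9): the presenter has 2 equally likely choices, so probability 1/2; weight (5/9)·(1/2) = 5/18.
If it is in envelope 3 (prior 1/3): the presenter opened envelope 3, so this case is ruled out; weight (1/3)·0 = 0.
The weights sum to 7/18.
So P(the cheque in envelope 1 | the presenter opened envelope 3) = (1/9) / (7/18) = 2/7.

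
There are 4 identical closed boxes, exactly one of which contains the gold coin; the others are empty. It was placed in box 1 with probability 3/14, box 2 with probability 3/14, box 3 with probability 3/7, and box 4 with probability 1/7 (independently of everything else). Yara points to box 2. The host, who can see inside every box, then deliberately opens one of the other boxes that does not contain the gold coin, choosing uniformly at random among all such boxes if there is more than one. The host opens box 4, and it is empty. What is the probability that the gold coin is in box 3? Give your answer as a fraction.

6/11

Condition on the true location of the gold coin.
If it is in box 1 (prior 3/14): the host has 2 equally likely choices, so probability 1/2; weight (3/14)·(1/2) = 3/28.
If it is in box 2 (prior 3/14): the host has 3 equally likely choices, so probability 1/3; weight (3/14)·(1/3) = 1/14.
If it is in box 3 (prior 3/7): the host has 2 equally likely choices, so probability 1/2; weight (3/7)·(1/2) = 3/14.
If it is in box 4 (prior 1/7): the host opened box 4, so this case is ruled out; weight (1/7)·0 = 0.
The weights sum to 11/28.
So P(the gold coin in box 3 | the host opened box 4) = (3/14) / (11/28) = 6/11.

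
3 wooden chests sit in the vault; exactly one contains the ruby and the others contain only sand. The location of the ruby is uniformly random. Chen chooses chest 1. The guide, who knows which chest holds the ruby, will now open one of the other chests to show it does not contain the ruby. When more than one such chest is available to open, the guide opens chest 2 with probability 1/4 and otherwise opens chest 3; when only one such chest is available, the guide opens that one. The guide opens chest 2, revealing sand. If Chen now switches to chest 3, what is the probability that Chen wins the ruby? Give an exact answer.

4/5

Condition on the true location of the ruby.
If it is in chest 1 (prior 1/3): chest 2 is available, opened with probability 1/4; weight (1/3)·(1/4) = 1/12.
If it is in chest 2 (prior 1/3): the guide opened chest 2, so this case is ruled out; weight (1/3)·0 = 0.
If it is in chest 3 (prior 1/3): only chest 2 is available, probability 1; weight (1/3)·1 = 1/3.
The weights sum to 5/12.
So P(the ruby in chest 3 | the guide opened chest 2) = (1/3) / (5/12) = 4/5.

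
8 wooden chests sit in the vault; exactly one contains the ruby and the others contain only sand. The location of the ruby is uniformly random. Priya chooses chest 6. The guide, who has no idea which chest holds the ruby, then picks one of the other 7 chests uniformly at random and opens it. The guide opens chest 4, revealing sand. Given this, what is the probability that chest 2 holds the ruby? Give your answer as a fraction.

Because the guide chose which chest to open without knowing where the ruby is, the choice is independent of the prize location. Learning that chest 4 does not hold the ruby simply rules out that one location and leaves the remaining 7 chests still equally likely by symmetry.
So P(the ruby in chest 2) = 1/7.

1/7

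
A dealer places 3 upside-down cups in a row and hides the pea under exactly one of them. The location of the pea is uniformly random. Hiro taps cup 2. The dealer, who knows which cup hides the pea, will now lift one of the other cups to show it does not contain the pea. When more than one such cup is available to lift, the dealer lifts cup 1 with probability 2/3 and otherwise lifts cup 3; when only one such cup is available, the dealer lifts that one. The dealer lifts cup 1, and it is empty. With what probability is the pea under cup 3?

Consider each possible location of the pea in turn.
If it is under cup 1 (prior 1/3): the dealer opened cup 1, so this case is ruled out; weight (1/3)·0 = 0.
If it is under cup 2 (prior 1/3): cup 1 is available, opened with probability 2/3; weight (1/3)·(2/3) = 2/9.
If it is under cup 3 (prior 1/3): only cup 1 is available, probability 1; weight (1/3)·1 = 1/3.
The weights sum to 5/9.
So P(the pea under cup 3 | the dealer opened cup 1) = (1/3) / (5/9) = 3/5.

3/5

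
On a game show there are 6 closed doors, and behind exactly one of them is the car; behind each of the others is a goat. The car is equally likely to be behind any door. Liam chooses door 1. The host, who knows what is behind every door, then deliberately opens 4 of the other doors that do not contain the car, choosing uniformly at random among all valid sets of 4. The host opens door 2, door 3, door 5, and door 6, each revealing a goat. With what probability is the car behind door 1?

Consider each possible location of the car in turn.
If it is behind door 1 (prior 1/6): the host has 5 equally likely choices, so probability 1/5; weight (1/6)·(1/5) = 1/30.
If it is behind any of doors 2, 3, 5, and 6 (prior 1/6 each): that door was opened and seen not to hold the prize — ruled out; weight (1/6)·0 = 0 each.
If it is behind door 4 (prior 1/6): the host has no choice, probability 1; weight (1/6)·1 = 1/6.
The weights sum to 1/5.
So P(the car behind door 1 | the host opened door 2, door 3, door 5, and door 6) = (1/30) / (1/5) = 1/6.

1/6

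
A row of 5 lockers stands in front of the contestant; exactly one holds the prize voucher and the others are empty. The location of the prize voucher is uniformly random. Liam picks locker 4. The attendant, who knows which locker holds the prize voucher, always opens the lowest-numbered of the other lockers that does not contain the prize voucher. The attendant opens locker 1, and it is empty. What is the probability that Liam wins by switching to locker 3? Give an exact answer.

1/4

Condition on the true location of the prize voucher.
If it is in locker 1 (prior 1/5): the attendant opened locker 1, so this case is ruled out; weight (1/5)·0 = 0.
If it is in any of lockers 2, 3, 4, and 5 (prior 1/5 each): locker 1 is the lowest-numbered option available, probability 1; weight (1/5)·1 = 1/5 each.
The weights sum to 4/5.
So P(the prize voucher in locker 3 | the attendant opened locker 1) = (1/5) / (4/5) = 1/4.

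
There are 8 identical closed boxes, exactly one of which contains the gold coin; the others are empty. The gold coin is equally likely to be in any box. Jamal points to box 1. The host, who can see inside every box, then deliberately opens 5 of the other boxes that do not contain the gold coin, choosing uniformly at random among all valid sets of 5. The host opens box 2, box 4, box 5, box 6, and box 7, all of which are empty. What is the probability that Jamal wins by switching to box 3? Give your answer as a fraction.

Condition on the true location of the gold coin.
If it is in box 1 (prior 1/8): the host has 21 equally likely choices, so probability 1/21; weight (1/8)·(1/21) = 1/168.
If it is in any of boxes 2, 4, 5, 6, and 7 (prior 1/8 each): that box was opened and seen not to hold the prize — ruled out; weight (1/8)·0 = 0 each.
If it is in either of boxes 3 and 8 (prior 1/8 each): the host has 6 equally likely choices, so probability 1/6; weight (1/8)·(1/6) = 1/48 each.
The weights sum to 1/21.
So P(the gold coin in box 3 | the host opened box 2, box 4, box 5, box 6, and box 7) = (1/48) / (1/21) = 7/16.

7/16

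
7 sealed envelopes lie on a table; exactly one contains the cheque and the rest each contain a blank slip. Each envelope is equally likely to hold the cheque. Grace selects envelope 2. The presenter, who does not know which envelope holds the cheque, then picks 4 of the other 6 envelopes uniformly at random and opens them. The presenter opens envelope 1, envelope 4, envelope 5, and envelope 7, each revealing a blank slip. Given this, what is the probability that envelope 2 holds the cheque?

1/3

Apply Bayes' rule, conditioning on where the cheque actually is.
If it is in any of envelopes 1, 4, 5, and 7 (prior 1/7 each): that envelope was opened and seen not to hold the prize — ruled out; weight (1/7)·0 = 0 each.
If it is in any of envelopes 2, 3, and 6 (prior 1/7 each): the presenter picks exactly this set with probability 1/15 regardless, and none is the prize; weight (1/7)·(1/15) = 1/105 each.
The weights sum to 1/35.
So P(the cheque in envelope 2 | the presenter opened envelope 1, envelope 4, envelope 5, and envelope 7) = (1/105) / (1/35) = 1/3.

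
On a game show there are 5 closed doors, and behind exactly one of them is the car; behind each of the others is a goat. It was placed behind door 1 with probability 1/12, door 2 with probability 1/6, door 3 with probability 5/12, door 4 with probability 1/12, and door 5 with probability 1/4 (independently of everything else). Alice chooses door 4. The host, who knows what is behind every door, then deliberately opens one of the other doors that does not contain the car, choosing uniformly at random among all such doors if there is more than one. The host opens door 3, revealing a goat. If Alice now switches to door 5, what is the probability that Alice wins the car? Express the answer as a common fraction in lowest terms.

4/9

Apply Bayes' rule, conditioning on where the car actually is.
If it is behind door 1 (prior 1/12): the host has 3 equally likely choices, so probability 1/3; weight (1/12)·(1/3) = 1/36.
If it is behind door 2 (prior 1/6): the host has 3 equally likely choices, so probability 1/3; weight (1/6)·(1/3) = 1/18.
If it is behind door 3 (prior 5/12): the host opened door 3, so this case is ruled out; weight (5/12)·0 = 0.
If it is behind door 4 (prior 1/12): the host has 4 equally likely choices, so probability 1/4; weight (1/12)·(1/4) = 1/48.
If it is behind door 5 (prior 1/4): the host has 3 equally likely choices, so probability 1/3; weight (1/4)·(1/3) = 1/12.
The weights sum to 3/16.
So P(the car behind door 5 | the host opened door 3) = (1/12) / (3/16) = 4/9.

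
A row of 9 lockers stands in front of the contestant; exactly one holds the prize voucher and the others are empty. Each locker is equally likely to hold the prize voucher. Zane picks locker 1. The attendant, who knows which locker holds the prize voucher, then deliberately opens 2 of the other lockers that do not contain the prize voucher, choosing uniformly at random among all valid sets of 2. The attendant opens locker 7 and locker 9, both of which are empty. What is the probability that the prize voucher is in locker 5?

4/27

Condition on the true location of the prize voucher.
If it is in locker 1 (prior 1/9): the attendant has 28 equally likely choices, so probability 1/28; weight (1/9)·(1/28) = 1/252.
If it is in any of lockers 2, 3, 4, 5, 6, and 8 (prior 1/9 each): the attendant has 21 equally likely choices, so probability 1/21; weight (1/9)·(1/21) = 1/189 each.
If it is in either of lockers 7 and 9 (prior 1/9 each): that locker was opened and seen not to hold the prize — ruled out; weight (1/9)·0 = 0 each.
The weights sum to 1/28.
So P(the prize voucher in locker 5 | the attendant opened locker 7 and locker 9) = (1/189) / (1/28) = 4/27.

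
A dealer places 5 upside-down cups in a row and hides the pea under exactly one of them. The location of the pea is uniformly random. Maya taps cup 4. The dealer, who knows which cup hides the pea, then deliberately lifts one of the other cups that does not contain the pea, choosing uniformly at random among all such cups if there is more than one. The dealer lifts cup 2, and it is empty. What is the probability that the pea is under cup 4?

1/5

Consider each possible location of the pea in turn.
If it is under any of cups 1, 3, and 5 (prior 1/5 each): the dealer has 3 equally likely choices, so probability 1/3; weight (1/5)·(1/3) = 1/15 each.
If it is under cup 2 (prior 1/5): the dealer opened cup 2, so this case is ruled out; weight (1/5)·0 = 0.
If it is under cup 4 (prior 1/5): the dealer has 4 equally likely choices, so probability 1/4; weight (1/5)·(1/4) = 1/20.
The weights sum to 1/4.
So P(the pea under cup 4 | the dealer opened cup 2) = (1/20) / (1/4) = 1/5.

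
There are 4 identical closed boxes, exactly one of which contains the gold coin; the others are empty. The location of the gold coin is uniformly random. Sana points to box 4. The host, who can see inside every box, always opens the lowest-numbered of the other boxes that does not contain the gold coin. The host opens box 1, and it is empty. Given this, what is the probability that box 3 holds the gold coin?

1/3

Apply Bayes' rule, conditioning on where the gold coin actually is.
If it is in box 1 (prior 1/4): the host opened box 1, so this case is ruled out; weight (1/4)·0 = 0.
If it is in any of boxes 2, 3, and 4 (prior 1/4 each): box 1 is the lowest-numbered option available, probability 1; weight (1/4)·1 = 1/4 each.
The weights sum to 3/4.
So P(the gold coin in box 3 | the host opened box 1) = (1/4) / (3/4) = 1/3.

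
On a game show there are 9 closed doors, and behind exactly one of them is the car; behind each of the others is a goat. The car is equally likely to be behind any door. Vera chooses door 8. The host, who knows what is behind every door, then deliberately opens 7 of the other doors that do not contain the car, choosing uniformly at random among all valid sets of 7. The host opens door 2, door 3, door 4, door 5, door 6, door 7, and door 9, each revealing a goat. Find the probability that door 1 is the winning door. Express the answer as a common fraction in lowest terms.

Condition on the true location of the car.
If it is behind door 1 (prior 1/9): the host has no choice, probability 1; weight (1/9)·1 = 1/9.
If it is behind any of doors 2, 3, 4, 5, 6, 7, and 9 (prior 1/9 each): that door was opened and seen not to hold the prize — ruled out; weight (1/9)·0 = 0 each.
If it is behind door 8 (prior 1/9): the host has 8 equally likely choices, so probability 1/8; weight (1/9)·(1/8) = 1/72.
The weights sum to 1/8.
So P(the car behind door 1 | the host opened door 2, door 3, door 4, door 5, door 6, door 7, and door 9) = (1/9) / (1/8) = 8/9.

8/9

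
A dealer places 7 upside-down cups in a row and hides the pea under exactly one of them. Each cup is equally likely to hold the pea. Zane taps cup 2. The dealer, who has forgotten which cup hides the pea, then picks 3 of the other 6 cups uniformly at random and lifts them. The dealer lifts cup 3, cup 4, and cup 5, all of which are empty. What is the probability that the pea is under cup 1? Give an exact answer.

1/4

Condition on the true location of the pea.
If it is under any of cups 1, 2, 6, and 7 (prior 1/7 each): the dealer picks exactly this set with probability 1/20 regardless, and none is the prize; weight (1/7)·(1/20) = 1/140 each.
If it is under any of cups 3, 4, and 5 (prior 1/7 each): that cup was opened and seen not to hold the prize — ruled out; weight (1/7)·0 = 0 each.
The weights sum to 1/35.
So P(the pea under cup 1 | the dealer opened cup 3, cup 4, and cup 5) = (1/140) / (1/35) = 1/4.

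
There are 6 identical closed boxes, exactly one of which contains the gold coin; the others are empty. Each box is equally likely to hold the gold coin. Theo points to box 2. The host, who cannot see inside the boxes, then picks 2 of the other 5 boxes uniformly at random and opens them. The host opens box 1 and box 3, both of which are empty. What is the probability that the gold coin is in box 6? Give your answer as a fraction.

1/4

Because the host chose which boxes to open without knowing where the gold coin is, the choice is independent of the prize location. Learning that none of the 2 opened boxes holds the gold coin simply rules out those 2 locations and leaves the remaining 4 boxes still equally likely by symmetry.
So P(the gold coin in box 6) = 1/4.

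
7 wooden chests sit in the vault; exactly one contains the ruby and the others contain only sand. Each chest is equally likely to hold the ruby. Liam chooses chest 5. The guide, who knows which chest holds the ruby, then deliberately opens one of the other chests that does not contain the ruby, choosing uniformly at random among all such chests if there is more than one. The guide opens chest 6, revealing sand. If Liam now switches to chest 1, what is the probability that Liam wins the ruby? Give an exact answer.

Consider each possible location of the ruby in turn.
If it is in any of chests 1, 2, 3, 4, and 7 (prior 1/7 each): the guide has 5 equally likely choices, so probability 1/5; weight (1/7)·(1/5) = 1/35 each.
If it is in chest 5 (prior 1/7): the guide has 6 equally likely choices, so probability 1/6; weight (1/7)·(1/6) = 1/42.
If it is in chest 6 (prior 1/7): the guide opened chest 6, so this case is ruled out; weight (1/7)·0 = 0.
The weights sum to 1/6.
So P(the ruby in chest 1 | the guide opened chest 6) = (1/35) / (1/6) = 6/35.

6/35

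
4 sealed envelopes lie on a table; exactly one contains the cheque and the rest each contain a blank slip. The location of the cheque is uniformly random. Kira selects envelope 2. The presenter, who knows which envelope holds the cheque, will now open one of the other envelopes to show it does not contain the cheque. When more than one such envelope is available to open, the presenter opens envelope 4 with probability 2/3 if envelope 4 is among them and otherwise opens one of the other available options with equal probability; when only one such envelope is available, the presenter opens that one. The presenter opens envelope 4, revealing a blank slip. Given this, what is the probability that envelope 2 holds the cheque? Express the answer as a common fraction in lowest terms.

Consider each possible location of the cheque in turn.
If it is in any of envelopes 1, 2, and 3 (prior 1/4 each): envelope 4 is available, opened with probability 2/3; weight (1/4)·(2/3) = 1/6 each.
If it is in envelope 4 (prior 1/4): the presenter opened envelope 4, so this case is ruled out; weight (1/4)·0 = 0.
The weights sum to 1/2.
So P(the cheque in envelope 2 | the presenter opened envelope 4) = (1/6) / (1/2) = 1/3.

1/3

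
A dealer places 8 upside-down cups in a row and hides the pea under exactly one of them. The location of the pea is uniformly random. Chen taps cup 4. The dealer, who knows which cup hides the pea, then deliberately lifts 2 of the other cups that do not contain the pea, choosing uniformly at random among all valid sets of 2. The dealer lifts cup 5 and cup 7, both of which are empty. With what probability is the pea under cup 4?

1/8

Consider each possible location of the pea in turn.
If it is under any of cups 1, 2, 3, 6, and 8 (prior 1/8 each): the dealer has 15 equally likely choices, so probability 1/15; weight (1/8)·(1/15) = 1/120 each.
If it is under cup 4 (prior 1/8): the dealer has 21 equally likely choices, so probability 1/21; weight (1/8)·(1/21) = 1/168.
If it is under either of cups 5 and 7 (prior 1/8 each): that cup was opened and seen not to hold the prize — ruled out; weight (1/8)·0 = 0 each.
The weights sum to 1/21.
So P(the pea under cup 4 | the dealer opened cup 5 and cup 7) = (1/168) / (1/21) = 1/8.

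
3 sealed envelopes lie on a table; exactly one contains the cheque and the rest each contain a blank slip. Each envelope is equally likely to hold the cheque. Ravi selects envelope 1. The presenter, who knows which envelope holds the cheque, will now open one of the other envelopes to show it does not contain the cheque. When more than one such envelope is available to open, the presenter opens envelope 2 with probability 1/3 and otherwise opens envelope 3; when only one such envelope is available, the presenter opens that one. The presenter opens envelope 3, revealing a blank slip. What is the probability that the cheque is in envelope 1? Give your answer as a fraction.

2/5

Condition on the true location of the cheque.
If it is in envelope 1 (prior 1/3): envelope 2 is available but not opened, probability 2/3; weight (1/3)·(2/3) = 2/9.
If it is in envelope 2 (prior 1/3): only envelope 3 is available, probability 1; weight (1/3)·1 = 1/3.
If it is in envelope 3 (prior 1/3): the presenter opened envelope 3, so this case is ruled out; weight (1/3)·0 = 0.
The weights sum to 5/9.
So P(the cheque in envelope 1 | the presenter opened envelope 3) = (2/9) / (5/9) = 2/5.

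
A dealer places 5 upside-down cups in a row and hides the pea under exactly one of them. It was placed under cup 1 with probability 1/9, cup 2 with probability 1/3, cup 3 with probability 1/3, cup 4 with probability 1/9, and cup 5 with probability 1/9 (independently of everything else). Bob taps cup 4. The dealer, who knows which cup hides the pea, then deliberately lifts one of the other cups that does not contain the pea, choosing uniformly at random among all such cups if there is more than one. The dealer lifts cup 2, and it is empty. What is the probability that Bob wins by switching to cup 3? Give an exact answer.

Consider each possible location of the pea in turn.
If it is under either of cups 1 and 5 (prior 1/9 each): the dealer has 3 equally likely choices, so probability 1/3; weight (1/9)·(1/3) = 1/27 each.
If it is under cup 2 (prior 1/3): the dealer opened cup 2, so this case is ruled out; weight (1/3)·0 = 0.
If it is under cup 3 (prior 1/3): the dealer has 3 equally likely choices, so probability 1/3; weight (1/3)·(1/3) = 1/9.
If it is under cup 4 (prior 1/9): the dealer has 4 equally likely choices, so probability 1/4; weight (1/9)·(1/4) = 1/36.
The weights sum to 23/108.
So P(the pea under cup 3 | the dealer opened cup 2) = (1/9) / (23/108) = 12/23.

12/23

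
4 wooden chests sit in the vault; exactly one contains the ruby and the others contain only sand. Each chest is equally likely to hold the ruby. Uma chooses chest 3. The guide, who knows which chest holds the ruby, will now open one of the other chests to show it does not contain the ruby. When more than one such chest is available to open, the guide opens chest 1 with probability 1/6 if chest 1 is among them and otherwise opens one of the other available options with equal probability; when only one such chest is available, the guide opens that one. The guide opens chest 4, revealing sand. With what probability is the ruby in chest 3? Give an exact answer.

Consider each possible location of the ruby in turn.
If it is in chest 1 (prior 1/4): chest 1 holds the prize so is unavailable; the guide chooses uniformly among the 2 others, probability 1/2; weight (1/4)·(1/2) = 1/8.
If it is in chest 2 (prior 1/4): chest 1 is available but not opened, probability 5/6; weight (1/4)·(5/6) = 5/24.
If it is in chest 3 (prior 1/4): chest 1 is available but not opened; chest 4 gets probability (1 − 1/6)/2 = 5/12; weight (1/4)·(5/12) = 5/48.
If it is in chest 4 (prior 1/4): the guide opened chest 4, so this case is ruled out; weight (1/4)·0 = 0.
The weights sum to 7/16.
So P(the ruby in chest 3 | the guide opened chest 4) = (5/48) / (7/16) = 5/21.

5/21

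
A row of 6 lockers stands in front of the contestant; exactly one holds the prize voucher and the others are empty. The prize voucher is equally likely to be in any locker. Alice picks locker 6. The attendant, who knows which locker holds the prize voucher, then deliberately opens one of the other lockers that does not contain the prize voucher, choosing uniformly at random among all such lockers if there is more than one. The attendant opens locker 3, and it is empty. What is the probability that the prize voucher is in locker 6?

Apply Bayes' rule, conditioning on where the prize voucher actually is.
If it is in any of lockers 1, 2, 4, and 5 (prior 1/6 each): the attendant has 4 equally likely choices, so probability 1/4; weight (1/6)·(1/4) = 1/24 each.
If it is in locker 3 (prior 1/6): the attendant opened locker 3, so this case is ruled out; weight (1/6)·0 = 0.
If it is in locker 6 (prior 1/6): the attendant has 5 equally likely choices, so probability 1/5; weight (1/6)·(1/5) = 1/30.
The weights sum to 1/5.
So P(the prize voucher in locker 6 | the attendant opened locker 3) = (1/30) / (1/5) = 1/6.

1/6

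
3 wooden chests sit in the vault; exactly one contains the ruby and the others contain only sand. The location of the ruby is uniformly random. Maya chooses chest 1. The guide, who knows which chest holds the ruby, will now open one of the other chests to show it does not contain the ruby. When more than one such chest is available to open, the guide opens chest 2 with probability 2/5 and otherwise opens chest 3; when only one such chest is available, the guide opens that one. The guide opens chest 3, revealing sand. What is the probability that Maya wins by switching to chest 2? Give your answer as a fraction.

Condition on the true location of the ruby.
If it is in chest 1 (prior 1/3): chest 2 is available but not opened, probability 3/5; weight (1/3)·(3/5) = 1/5.
If it is in chest 2 (prior 1/3): only chest 3 is available, probability 1; weight (1/3)·1 = 1/3.
If it is in chest 3 (prior 1/3): the guide opened chest 3, so this case is ruled out; weight (1/3)·0 = 0.
The weights sum to 8/15.
So P(the ruby in chest 2 | the guide opened chest 3) = (1/3) / (8/15) = 5/8.

5/8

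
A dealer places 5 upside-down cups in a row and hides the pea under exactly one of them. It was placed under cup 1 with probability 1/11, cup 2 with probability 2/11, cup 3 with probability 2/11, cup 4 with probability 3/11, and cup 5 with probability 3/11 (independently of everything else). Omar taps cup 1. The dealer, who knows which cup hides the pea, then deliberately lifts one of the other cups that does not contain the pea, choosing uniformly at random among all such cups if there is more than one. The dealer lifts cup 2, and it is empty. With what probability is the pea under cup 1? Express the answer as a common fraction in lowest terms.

3/35

Condition on the true location of the pea.
If it is under cup 1 (prior 1/11): the dealer has 4 equally likely choices, so probability 1/4; weight (1/11)·(1/4) = 1/44.
If it is under cup 2 (prior 2/11): the dealer opened cup 2, so this case is ruled out; weight (2/11)·0 = 0.
If it is under cup 3 (prior 2/11): the dealer has 3 equally likely choices, so probability 1/3; weight (2/11)·(1/3) = 2/33.
If it is under either of cups 4 and 5 (prior 3/11 each): the dealer has 3 equally likely choices, so probability 1/3; weight (3/11)·(1/3) = 1/11 each.
The weights sum to 35/132.
So P(the pea under cup 1 | the dealer opened cup 2) = (1/44) / (35/132) = 3/35.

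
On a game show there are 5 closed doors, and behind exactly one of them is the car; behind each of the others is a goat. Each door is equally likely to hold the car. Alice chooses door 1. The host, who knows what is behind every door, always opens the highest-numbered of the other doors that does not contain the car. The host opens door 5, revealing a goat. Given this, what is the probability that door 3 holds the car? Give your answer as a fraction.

Condition on the true location of the car.
If it is behind any of doors 1, 2, 3, and 4 (prior 1/5 each): door 5 is the highest-numbered option available, probability 1; weight (1/5)·1 = 1/5 each.
If it is behind door 5 (prior 1/5): the host opened door 5, so this case is ruled out; weight (1/5)·0 = 0.
The weights sum to 4/5.
So P(the car behind door 3 | the host opened door 5) = (1/5) / (4/5) = 1/4.

1/4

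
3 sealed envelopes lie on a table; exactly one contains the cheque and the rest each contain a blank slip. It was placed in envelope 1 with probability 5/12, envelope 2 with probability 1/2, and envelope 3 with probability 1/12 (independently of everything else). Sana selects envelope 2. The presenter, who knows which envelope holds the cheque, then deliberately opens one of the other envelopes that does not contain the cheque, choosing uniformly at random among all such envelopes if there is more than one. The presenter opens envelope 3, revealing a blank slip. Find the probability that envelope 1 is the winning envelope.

5/8

Condition on the true location of the cheque.
If it is in envelope 1 (prior 5/12): the presenter has no choice, probability 1; weight (5/12)·1 = 5/12.
If it is in envelope 2 (prior 1/2): the presenter has 2 equally likely choices, so probability 1/2; weight (1/2)·(1/2) = 1/4.
If it is in envelope 3 (prior 1/12): the presenter opened envelope 3, so this case is ruled out; weight (1/12)·0 = 0.
The weights sum to 2/3.
So P(the cheque in envelope 1 | the presenter opened envelope 3) = (5/12) / (2/3) = 5/8.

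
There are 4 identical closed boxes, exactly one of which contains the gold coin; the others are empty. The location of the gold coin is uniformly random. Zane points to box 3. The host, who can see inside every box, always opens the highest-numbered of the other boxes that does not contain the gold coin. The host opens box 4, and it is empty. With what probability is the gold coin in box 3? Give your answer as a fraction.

Consider each possible location of the gold coin in turn.
If it is in any of boxes 1, 2, and 3 (prior 1/4 each): box 4 is the highest-numbered option available, probability 1; weight (1/4)·1 = 1/4 each.
If it is in box 4 (prior 1/4): the host opened box 4, so this case is ruled out; weight (1/4)·0 = 0.
The weights sum to 3/4.
So P(the gold coin in box 3 | the host opened box 4) = (1/4) / (3/4) = 1/3.

1/3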